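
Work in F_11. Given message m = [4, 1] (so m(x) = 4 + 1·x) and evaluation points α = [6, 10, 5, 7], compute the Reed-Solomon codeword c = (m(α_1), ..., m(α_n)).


c = [10, 3, 9, 0]

Message polynomial: m(x) = 4 + 1·x (mod 11).
For each evaluation point α_i, compute m(α_i) mod 11:
  α_1 = 6: Horner steps 1 → 10, so m(6) = 10.
  α_2 = 10: Horner steps 1 → 3, so m(10) = 3.
  α_3 = 5: Horner steps 1 → 9, so m(5) = 9.
  α_4 = 7: Horner steps 1 → 0, so m(7) = 0.
Codeword c = [10, 3, 9, 0] ∈ F_11^4.


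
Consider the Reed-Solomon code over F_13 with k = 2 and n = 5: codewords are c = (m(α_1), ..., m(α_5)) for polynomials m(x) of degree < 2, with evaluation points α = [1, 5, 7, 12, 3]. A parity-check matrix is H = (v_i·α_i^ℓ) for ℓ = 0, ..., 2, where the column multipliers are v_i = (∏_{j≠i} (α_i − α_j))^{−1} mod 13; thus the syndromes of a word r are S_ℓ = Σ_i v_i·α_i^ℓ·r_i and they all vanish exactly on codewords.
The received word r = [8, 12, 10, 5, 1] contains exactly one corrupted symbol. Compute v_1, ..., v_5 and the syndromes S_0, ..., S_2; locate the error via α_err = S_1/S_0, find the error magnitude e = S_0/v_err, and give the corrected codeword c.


S = (12, 12, 12), error at position 1, error magnitude e = 5, c = [3, 12, 10, 5, 1].

Step 1: column multipliers v_i = (∏_{j≠i}(α_i − α_j))^{−1} mod 13.
  i = 1 (α = 1): (1−5)(1−7)(1−12)(1−3) = (−4)·(−6)·(−11)·(−2) = 528 ≡ 8, so v_1 = 8^{−1} = 5 (mod 13).
  i = 2 (α = 5): (5−1)(5−7)(5−12)(5−3) = 4·(−2)·(−7)·2 = 112 ≡ 8, so v_2 = 8^{−1} = 5 (mod 13).
  i = 3 (α = 7): (7−1)(7−5)(7−12)(7−3) = 6·2·(−5)·4 = −240 ≡ 7, so v_3 = 7^{−1} = 2 (mod 13).
  i = 4 (α = 12): (12−1)(12−5)(12−7)(12−3) = 11·7·5·9 = 3465 ≡ 7, so v_4 = 7^{−1} = 2 (mod 13).
  i = 5 (α = 3): (3−1)(3−5)(3−7)(3−12) = 2·(−2)·(−4)·(−9) = −144 ≡ 12, so v_5 = 12^{−1} = 12 (mod 13).
  v = [5, 5, 2, 2, 12].
Step 2: syndromes of r = [8, 12, 10, 5, 1] (all sums mod 13).
  S_0 = Σ v_i r_i = 5·8 + 5·12 + 2·10 + 2·5 + 12·1 = 142 ≡ 12.
  S_1 = Σ v_i α_i r_i = 5·1·8 + 5·5·12 + 2·7·10 + 2·12·5 + 12·3·1 = 636 ≡ 12.
  α_i^2 mod 13 = [1, 12, 10, 1, 9].
  S_2 = Σ v_i α_i^2 r_i = 5·1·8 + 5·12·12 + 2·10·10 + 2·1·5 + 12·9·1 = 1078 ≡ 12.
  S = (12, 12, 12) ≠ 0, so r is not a codeword (an error is present).
Step 3: locate the error. For a single error e at position i, S_ℓ = v_i·e·α_i^ℓ, so α_err = S_1/S_0.
  S_0^{−1} = 12^{−1} = 12 (mod 13), so α_err = 12·12 = 144 ≡ 1 = α_1. Error position i = 1.
  Consistency check: S_2/S_1 = 12·12 = 144 ≡ 1 = α_err ✓ (single-error assumption holds).
Step 4: error magnitude e = S_0/v_1 = S_0·∏_{j≠1}(α_1 − α_j) = 12·8 = 96 ≡ 5 (mod 13).
Step 5: correct position 1: c_1 = r_1 − e = 8 − 5 ≡ 3 (mod 13). Hence c = [3, 12, 10, 5, 1].
  Check: interpolating c through the α_i gives m(x) = 4 + 12·x (degree < 2) with m(α_i) = c_i for every i, so c is indeed a codeword.


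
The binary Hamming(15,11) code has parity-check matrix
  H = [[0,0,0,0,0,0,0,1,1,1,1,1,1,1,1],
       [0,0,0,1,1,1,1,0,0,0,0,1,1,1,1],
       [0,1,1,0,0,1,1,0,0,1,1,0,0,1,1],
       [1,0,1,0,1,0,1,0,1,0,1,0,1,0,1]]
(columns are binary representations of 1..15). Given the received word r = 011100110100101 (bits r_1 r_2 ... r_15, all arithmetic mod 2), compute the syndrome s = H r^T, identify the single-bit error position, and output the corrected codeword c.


s = (0, 0, 1, 0)^T, error position = 2, corrected codeword c = 001100110100101

Compute s = H r^T mod 2 one row at a time:
  s_1 = 1 + 0 + 1 + 0 + 0 + 1 + 0 + 1 = 4 ≡ 0 (mod 2).
  s_2 = 1 + 0 + 0 + 1 + 0 + 1 + 0 + 1 = 4 ≡ 0 (mod 2).
  s_3 = 1 + 1 + 0 + 1 + 1 + 0 + 0 + 1 = 5 ≡ 1 (mod 2).
  s_4 = 0 + 1 + 0 + 1 + 0 + 0 + 1 + 1 = 4 ≡ 0 (mod 2).
s = (0, 0, 1, 0)^T — this equals column 2 of H (binary 0010), so error is at position 2.
Correct: flip bit 2 of r = 011100110100101 to get c = 001100110100101.


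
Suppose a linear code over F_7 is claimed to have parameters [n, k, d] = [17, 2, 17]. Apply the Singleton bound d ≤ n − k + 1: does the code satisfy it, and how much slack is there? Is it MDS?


Singleton RHS = n − k + 1 = 16, slack = -1, bound violated (no such code; not MDS).

Singleton bound: d ≤ n − k + 1.
Here n = 17, k = 2, so n − k + 1 = 16.
Given d = 17, check d ≤ 16: NO.
Slack = (n − k + 1) − d = -1.
The slack is negative: d = 17 exceeds n − k + 1 = 16 by 1, so the Singleton bound is violated and no linear [17, 2, 17]_7 code can exist. In particular it is not MDS (MDS requires d = n − k + 1 exactly).
Description: the claimed parameters are [17, 2, 17]_7; such a code would be impossible (violates the Singleton bound).


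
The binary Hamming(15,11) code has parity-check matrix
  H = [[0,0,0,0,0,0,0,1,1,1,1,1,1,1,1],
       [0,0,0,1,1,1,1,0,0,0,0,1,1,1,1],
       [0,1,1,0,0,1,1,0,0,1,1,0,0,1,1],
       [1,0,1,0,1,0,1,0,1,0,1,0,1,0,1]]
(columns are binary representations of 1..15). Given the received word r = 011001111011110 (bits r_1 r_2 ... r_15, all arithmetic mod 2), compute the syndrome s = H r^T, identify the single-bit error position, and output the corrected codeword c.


s = (0, 1, 0, 1)^T, error position = 5, corrected codeword c = 011011111011110

Compute s = H r^T mod 2 one row at a time:
  s_1 = 1 + 1 + 0 + 1 + 1 + 1 + 1 + 0 = 6 ≡ 0 (mod 2).
  s_2 = 0 + 0 + 1 + 1 + 1 + 1 + 1 + 0 = 5 ≡ 1 (mod 2).
  s_3 = 1 + 1 + 1 + 1 + 0 + 1 + 1 + 0 = 6 ≡ 0 (mod 2).
  s_4 = 0 + 1 + 0 + 1 + 1 + 1 + 1 + 0 = 5 ≡ 1 (mod 2).
s = (0, 1, 0, 1)^T — this equals column 5 of H (binary 0101), so error is at position 5.
Correct: flip bit 5 of r = 011001111011110 to get c = 011011111011110.


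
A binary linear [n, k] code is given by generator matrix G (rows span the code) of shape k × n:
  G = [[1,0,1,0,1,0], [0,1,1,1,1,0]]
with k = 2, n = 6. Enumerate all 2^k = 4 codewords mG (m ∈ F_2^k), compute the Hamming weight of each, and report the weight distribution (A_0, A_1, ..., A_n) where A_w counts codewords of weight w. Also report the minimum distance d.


Weight distribution: A_0 = 1, A_3 = 2, A_4 = 1. Minimum distance d = 3.

Enumerate all 2^2 = 4 messages m ∈ F_2^2.
For each, compute codeword c = mG in F_2^6, then tally its weight.
  m = 00 → c = 000000, weight = 0.
  m = 10 → c = 101010, weight = 3.
  m = 01 → c = 011110, weight = 4.
  m = 11 → c = 110100, weight = 3.
Tally weights:
  weight 0: 1 codewords.
  weight 3: 2 codewords.
  weight 4: 1 codewords.
Minimum distance d = smallest w > 0 with A_w > 0 = 3.
Sanity: Σ A_w = 4 = 2^2 = 4 ✓.


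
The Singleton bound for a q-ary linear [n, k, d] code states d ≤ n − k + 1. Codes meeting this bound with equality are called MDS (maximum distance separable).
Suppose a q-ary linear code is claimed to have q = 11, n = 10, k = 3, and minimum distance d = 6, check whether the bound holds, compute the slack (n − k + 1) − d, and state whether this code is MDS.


Singleton RHS = n − k + 1 = 8, slack = 2, bound satisfied, not MDS.

Singleton bound: d ≤ n − k + 1.
Here n = 10, k = 3, so n − k + 1 = 8.
Given d = 6, check d ≤ 8: YES.
Slack = (n − k + 1) − d = 2.
The code is NOT MDS (slack = 2 > 0).
Description: the claimed parameters are [10, 3, 6]_11; such a code would be non-MDS.


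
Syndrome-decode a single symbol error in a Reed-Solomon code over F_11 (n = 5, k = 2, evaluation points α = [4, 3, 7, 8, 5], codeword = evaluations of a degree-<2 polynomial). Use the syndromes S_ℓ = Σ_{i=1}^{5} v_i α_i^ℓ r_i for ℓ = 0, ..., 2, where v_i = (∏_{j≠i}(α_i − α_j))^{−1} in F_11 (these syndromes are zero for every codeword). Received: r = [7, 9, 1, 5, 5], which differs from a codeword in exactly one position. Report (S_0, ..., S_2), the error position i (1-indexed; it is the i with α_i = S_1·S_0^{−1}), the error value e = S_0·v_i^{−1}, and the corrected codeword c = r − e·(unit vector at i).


S = (10, 3, 2), error at position 4, error magnitude e = 6, c = [7, 9, 1, 10, 5].

Step 1: column multipliers v_i = (∏_{j≠i}(α_i − α_j))^{−1} mod 11.
  i = 1 (α = 4): (4−3)(4−7)(4−8)(4−5) = 1·(−3)·(−4)·(−1) = −12 ≡ 10, so v_1 = 10^{−1} = 10 (mod 11).
  i = 2 (α = 3): (3−4)(3−7)(3−8)(3−5) = (−1)·(−4)·(−5)·(−2) = 40 ≡ 7, so v_2 = 7^{−1} = 8 (mod 11).
  i = 3 (α = 7): (7−4)(7−3)(7−8)(7−5) = 3·4·(−1)·2 = −24 ≡ 9, so v_3 = 9^{−1} = 5 (mod 11).
  i = 4 (α = 8): (8−4)(8−3)(8−7)(8−5) = 4·5·1·3 = 60 ≡ 5, so v_4 = 5^{−1} = 9 (mod 11).
  i = 5 (α = 5): (5−4)(5−3)(5−7)(5−8) = 1·2·(−2)·(−3) = 12 ≡ 1, so v_5 = 1^{−1} = 1 (mod 11).
  v = [10, 8, 5, 9, 1].
Step 2: syndromes of r = [7, 9, 1, 5, 5] (all sums mod 11).
  S_0 = Σ v_i r_i = 10·7 + 8·9 + 5·1 + 9·5 + 1·5 = 197 ≡ 10.
  S_1 = Σ v_i α_i r_i = 10·4·7 + 8·3·9 + 5·7·1 + 9·8·5 + 1·5·5 = 916 ≡ 3.
  α_i^2 mod 11 = [5, 9, 5, 9, 3].
  S_2 = Σ v_i α_i^2 r_i = 10·5·7 + 8·9·9 + 5·5·1 + 9·9·5 + 1·3·5 = 1443 ≡ 2.
  S = (10, 3, 2) ≠ 0, so r is not a codeword (an error is present).
Step 3: locate the error. For a single error e at position i, S_ℓ = v_i·e·α_i^ℓ, so α_err = S_1/S_0.
  S_0^{−1} = 10^{−1} = 10 (mod 11), so α_err = 3·10 = 30 ≡ 8 = α_4. Error position i = 4.
  Consistency check: S_2/S_1 = 2·4 = 8 ≡ 8 = α_err ✓ (single-error assumption holds).
Step 4: error magnitude e = S_0/v_4 = S_0·∏_{j≠4}(α_4 − α_j) = 10·5 = 50 ≡ 6 (mod 11).
Step 5: correct position 4: c_4 = r_4 − e = 5 − 6 ≡ 10 (mod 11). Hence c = [7, 9, 1, 10, 5].
  Check: interpolating c through the α_i gives m(x) = 4 + 9·x (degree < 2) with m(α_i) = c_i for every i, so c is indeed a codeword.


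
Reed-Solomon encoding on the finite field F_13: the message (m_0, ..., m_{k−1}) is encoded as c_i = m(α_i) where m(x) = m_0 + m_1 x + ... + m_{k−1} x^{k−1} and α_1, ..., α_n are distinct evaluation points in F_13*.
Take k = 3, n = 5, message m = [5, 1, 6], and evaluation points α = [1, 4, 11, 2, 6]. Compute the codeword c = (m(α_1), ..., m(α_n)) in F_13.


c = [12, 1, 1, 5, 6]

Message polynomial: m(x) = 5 + 1·x + 6·x^2 (mod 13).
For each evaluation point α_i, compute m(α_i) mod 13:
  α_1 = 1: Horner steps 6 → 7 → 12, so m(1) = 12.
  α_2 = 4: Horner steps 6 → 12 → 1, so m(4) = 1.
  α_3 = 11: Horner steps 6 → 2 → 1, so m(11) = 1.
  α_4 = 2: Horner steps 6 → 0 → 5, so m(2) = 5.
  α_5 = 6: Horner steps 6 → 11 → 6, so m(6) = 6.
Codeword c = [12, 1, 1, 5, 6] ∈ F_13^5.


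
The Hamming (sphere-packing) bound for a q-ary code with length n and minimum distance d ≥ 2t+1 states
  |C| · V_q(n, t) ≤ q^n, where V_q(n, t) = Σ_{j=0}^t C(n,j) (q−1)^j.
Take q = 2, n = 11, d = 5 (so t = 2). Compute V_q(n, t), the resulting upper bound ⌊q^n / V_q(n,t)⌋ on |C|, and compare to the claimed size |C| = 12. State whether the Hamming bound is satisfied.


V_q(n, t) = 67, q^n = 2048, Hamming bound = 30, |C| = 12 ≤ bound (satisfied).

Step 1: Compute V_q(n, t) = Σ_{j=0}^2 C(n, j) (q−1)^j.
  j = 0: C(11,0)·(1)^0 = 1·1 = 1.
  j = 1: C(11,1)·(1)^1 = 11·1 = 11.
  j = 2: C(11,2)·(1)^2 = 55·1 = 55.
  V_q(n, t) = 1 + 11 + 55 = 67.
Step 2: q^n = 2^11 = 2048.
Step 3: Hamming bound ⌊q^n / V_q(n,t)⌋ = ⌊2048/67⌋ = 30.
Step 4: Compare |C| = 12 to 30: satisfied.
The claimed |C| lies below the Hamming bound.


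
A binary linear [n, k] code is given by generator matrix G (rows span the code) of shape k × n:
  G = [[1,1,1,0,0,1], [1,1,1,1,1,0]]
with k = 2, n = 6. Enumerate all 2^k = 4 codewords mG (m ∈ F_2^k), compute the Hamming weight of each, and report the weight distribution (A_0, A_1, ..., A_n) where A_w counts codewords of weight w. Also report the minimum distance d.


Weight distribution: A_0 = 1, A_3 = 1, A_4 = 1, A_5 = 1. Minimum distance d = 3.

Enumerate all 2^2 = 4 messages m ∈ F_2^2.
For each, compute codeword c = mG in F_2^6, then tally its weight.
  m = 00 → c = 000000, weight = 0.
  m = 10 → c = 111001, weight = 4.
  m = 01 → c = 111110, weight = 5.
  m = 11 → c = 000111, weight = 3.
Tally weights:
  weight 0: 1 codewords.
  weight 3: 1 codewords.
  weight 4: 1 codewords.
  weight 5: 1 codewords.
Minimum distance d = smallest w > 0 with A_w > 0 = 3.
Sanity: Σ A_w = 4 = 2^2 = 4 ✓.


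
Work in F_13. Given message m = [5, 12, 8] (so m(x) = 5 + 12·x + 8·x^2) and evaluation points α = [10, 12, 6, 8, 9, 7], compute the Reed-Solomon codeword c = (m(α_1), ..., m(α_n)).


c = [2, 1, 1, 2, 7, 0]

Message polynomial: m(x) = 5 + 12·x + 8·x^2 (mod 13).
For each evaluation point α_i, compute m(α_i) mod 13:
  α_1 = 10: Horner steps 8 → 1 → 2, so m(10) = 2.
  α_2 = 12: Horner steps 8 → 4 → 1, so m(12) = 1.
  α_3 = 6: Horner steps 8 → 8 → 1, so m(6) = 1.
  α_4 = 8: Horner steps 8 → 11 → 2, so m(8) = 2.
  α_5 = 9: Horner steps 8 → 6 → 7, so m(9) = 7.
  α_6 = 7: Horner steps 8 → 3 → 0, so m(7) = 0.
Codeword c = [2, 1, 1, 2, 7, 0] ∈ F_13^6.


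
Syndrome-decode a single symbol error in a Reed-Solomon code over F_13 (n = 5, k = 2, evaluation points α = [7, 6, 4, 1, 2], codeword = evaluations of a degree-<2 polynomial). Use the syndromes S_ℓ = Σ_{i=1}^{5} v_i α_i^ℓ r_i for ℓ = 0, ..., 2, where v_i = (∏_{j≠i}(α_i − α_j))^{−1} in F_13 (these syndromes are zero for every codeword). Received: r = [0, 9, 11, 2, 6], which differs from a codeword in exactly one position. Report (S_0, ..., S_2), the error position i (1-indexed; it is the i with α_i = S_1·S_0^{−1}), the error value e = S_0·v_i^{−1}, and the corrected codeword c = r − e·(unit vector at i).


S = (1, 4, 3), error at position 3, error magnitude e = 10, c = [0, 9, 1, 2, 6].

Step 1: column multipliers v_i = (∏_{j≠i}(α_i − α_j))^{−1} mod 13.
  i = 1 (α = 7): (7−6)(7−4)(7−1)(7−2) = 1·3·6·5 = 90 ≡ 12, so v_1 = 12^{−1} = 12 (mod 13).
  i = 2 (α = 6): (6−7)(6−4)(6−1)(6−2) = (−1)·2·5·4 = −40 ≡ 12, so v_2 = 12^{−1} = 12 (mod 13).
  i = 3 (α = 4): (4−7)(4−6)(4−1)(4−2) = (−3)·(−2)·3·2 = 36 ≡ 10, so v_3 = 10^{−1} = 4 (mod 13).
  i = 4 (α = 1): (1−7)(1−6)(1−4)(1−2) = (−6)·(−5)·(−3)·(−1) = 90 ≡ 12, so v_4 = 12^{−1} = 12 (mod 13).
  i = 5 (α = 2): (2−7)(2−6)(2−4)(2−1) = (−5)·(−4)·(−2)·1 = −40 ≡ 12, so v_5 = 12^{−1} = 12 (mod 13).
  v = [12, 12, 4, 12, 12].
Step 2: syndromes of r = [0, 9, 11, 2, 6] (all sums mod 13).
  S_0 = Σ v_i r_i = 12·0 + 12·9 + 4·11 + 12·2 + 12·6 = 248 ≡ 1.
  S_1 = Σ v_i α_i r_i = 12·7·0 + 12·6·9 + 4·4·11 + 12·1·2 + 12·2·6 = 992 ≡ 4.
  α_i^2 mod 13 = [10, 10, 3, 1, 4].
  S_2 = Σ v_i α_i^2 r_i = 12·10·0 + 12·10·9 + 4·3·11 + 12·1·2 + 12·4·6 = 1524 ≡ 3.
  S = (1, 4, 3) ≠ 0, so r is not a codeword (an error is present).
Step 3: locate the error. For a single error e at position i, S_ℓ = v_i·e·α_i^ℓ, so α_err = S_1/S_0.
  S_0^{−1} = 1^{−1} = 1 (mod 13), so α_err = 4·1 = 4 ≡ 4 = α_3. Error position i = 3.
  Consistency check: S_2/S_1 = 3·10 = 30 ≡ 4 = α_err ✓ (single-error assumption holds).
Step 4: error magnitude e = S_0/v_3 = S_0·∏_{j≠3}(α_3 − α_j) = 1·10 = 10 ≡ 10 (mod 13).
Step 5: correct position 3: c_3 = r_3 − e = 11 − 10 ≡ 1 (mod 13). Hence c = [0, 9, 1, 2, 6].
  Check: interpolating c through the α_i gives m(x) = 11 + 4·x (degree < 2) with m(α_i) = c_i for every i, so c is indeed a codeword.


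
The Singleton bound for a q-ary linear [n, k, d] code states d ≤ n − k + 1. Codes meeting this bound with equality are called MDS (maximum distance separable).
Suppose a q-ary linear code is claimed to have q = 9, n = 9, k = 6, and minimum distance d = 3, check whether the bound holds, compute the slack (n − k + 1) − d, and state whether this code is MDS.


Singleton RHS = n − k + 1 = 4, slack = 1, bound satisfied, not MDS.

Singleton bound: d ≤ n − k + 1.
Here n = 9, k = 6, so n − k + 1 = 4.
Given d = 3, check d ≤ 4: YES.
Slack = (n − k + 1) − d = 1.
The code is NOT MDS (slack = 1 > 0).
Description: the claimed parameters are [9, 6, 3]_9; such a code would be non-MDS.


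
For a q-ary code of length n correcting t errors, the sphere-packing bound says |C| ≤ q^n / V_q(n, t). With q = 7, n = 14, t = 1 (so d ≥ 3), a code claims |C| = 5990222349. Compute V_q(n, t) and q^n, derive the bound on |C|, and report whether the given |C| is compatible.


V_q(n, t) = 85, q^n = 678223072849, Hamming bound = 7979094974, |C| = 5990222349 ≤ bound (satisfied).

Step 1: Compute V_q(n, t) = Σ_{j=0}^1 C(n, j) (q−1)^j.
  j = 0: C(14,0)·(6)^0 = 1·1 = 1.
  j = 1: C(14,1)·(6)^1 = 14·6 = 84.
  V_q(n, t) = 1 + 84 = 85.
Step 2: q^n = 7^14 = 678223072849.
Step 3: Hamming bound ⌊q^n / V_q(n,t)⌋ = ⌊678223072849/85⌋ = 7979094974.
Step 4: Compare |C| = 5990222349 to 7979094974: satisfied.
The claimed |C| lies below the Hamming bound.


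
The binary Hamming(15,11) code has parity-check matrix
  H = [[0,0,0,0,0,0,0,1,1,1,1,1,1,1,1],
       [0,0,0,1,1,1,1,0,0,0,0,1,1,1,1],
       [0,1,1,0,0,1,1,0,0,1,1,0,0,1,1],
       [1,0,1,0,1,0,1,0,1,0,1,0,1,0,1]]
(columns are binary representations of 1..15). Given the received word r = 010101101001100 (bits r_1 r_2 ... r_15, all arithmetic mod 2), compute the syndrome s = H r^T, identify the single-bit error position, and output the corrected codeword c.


s = (1, 1, 1, 1)^T, error position = 15, corrected codeword c = 010101101001101

Compute s = H r^T mod 2 one row at a time:
  s_1 = 0 + 1 + 0 + 0 + 1 + 1 + 0 + 0 = 3 ≡ 1 (mod 2).
  s_2 = 1 + 0 + 1 + 1 + 1 + 1 + 0 + 0 = 5 ≡ 1 (mod 2).
  s_3 = 1 + 0 + 1 + 1 + 0 + 0 + 0 + 0 = 3 ≡ 1 (mod 2).
  s_4 = 0 + 0 + 0 + 1 + 1 + 0 + 1 + 0 = 3 ≡ 1 (mod 2).
s = (1, 1, 1, 1)^T — this equals column 15 of H (binary 1111), so error is at position 15.
Correct: flip bit 15 of r = 010101101001100 to get c = 010101101001101.


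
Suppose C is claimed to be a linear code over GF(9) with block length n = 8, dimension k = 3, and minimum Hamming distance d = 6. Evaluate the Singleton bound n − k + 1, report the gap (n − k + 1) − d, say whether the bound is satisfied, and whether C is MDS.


Singleton RHS = n − k + 1 = 6, slack = 0, bound satisfied, MDS.

Singleton bound: d ≤ n − k + 1.
Here n = 8, k = 3, so n − k + 1 = 6.
Given d = 6, check d ≤ 6: YES.
Slack = (n − k + 1) − d = 0.
The code is MDS (slack = 0).
Description: the claimed parameters are [8, 3, 6]_9; such a code would be MDS (meets Singleton bound).


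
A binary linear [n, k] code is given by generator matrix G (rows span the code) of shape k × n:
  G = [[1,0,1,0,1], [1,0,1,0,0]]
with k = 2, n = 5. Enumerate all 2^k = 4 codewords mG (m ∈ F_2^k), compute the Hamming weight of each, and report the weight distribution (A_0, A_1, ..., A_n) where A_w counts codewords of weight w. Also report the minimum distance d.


Weight distribution: A_0 = 1, A_1 = 1, A_2 = 1, A_3 = 1. Minimum distance d = 1.

Enumerate all 2^2 = 4 messages m ∈ F_2^2.
For each, compute codeword c = mG in F_2^5, then tally its weight.
  m = 00 → c = 00000, weight = 0.
  m = 10 → c = 10101, weight = 3.
  m = 01 → c = 10100, weight = 2.
  m = 11 → c = 00001, weight = 1.
Tally weights:
  weight 0: 1 codewords.
  weight 1: 1 codewords.
  weight 2: 1 codewords.
  weight 3: 1 codewords.
Minimum distance d = smallest w > 0 with A_w > 0 = 1.
Sanity: Σ A_w = 4 = 2^2 = 4 ✓.


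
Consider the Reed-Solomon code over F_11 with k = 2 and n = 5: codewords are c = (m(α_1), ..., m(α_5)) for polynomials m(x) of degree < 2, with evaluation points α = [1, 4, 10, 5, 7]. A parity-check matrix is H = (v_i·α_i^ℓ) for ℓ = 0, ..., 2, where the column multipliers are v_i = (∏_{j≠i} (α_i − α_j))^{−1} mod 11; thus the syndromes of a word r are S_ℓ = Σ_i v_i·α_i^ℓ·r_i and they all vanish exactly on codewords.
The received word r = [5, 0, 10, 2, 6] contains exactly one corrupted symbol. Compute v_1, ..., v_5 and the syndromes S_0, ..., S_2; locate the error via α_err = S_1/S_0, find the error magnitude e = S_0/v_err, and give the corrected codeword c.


S = (6, 5, 6), error at position 3, error magnitude e = 9, c = [5, 0, 1, 2, 6].

Step 1: column multipliers v_i = (∏_{j≠i}(α_i − α_j))^{−1} mod 11.
  i = 1 (α = 1): (1−4)(1−10)(1−5)(1−7) = (−3)·(−9)·(−4)·(−6) = 648 ≡ 10, so v_1 = 10^{−1} = 10 (mod 11).
  i = 2 (α = 4): (4−1)(4−10)(4−5)(4−7) = 3·(−6)·(−1)·(−3) = −54 ≡ 1, so v_2 = 1^{−1} = 1 (mod 11).
  i = 3 (α = 10): (10−1)(10−4)(10−5)(10−7) = 9·6·5·3 = 810 ≡ 7, so v_3 = 7^{−1} = 8 (mod 11).
  i = 4 (α = 5): (5−1)(5−4)(5−10)(5−7) = 4·1·(−5)·(−2) = 40 ≡ 7, so v_4 = 7^{−1} = 8 (mod 11).
  i = 5 (α = 7): (7−1)(7−4)(7−10)(7−5) = 6·3·(−3)·2 = −108 ≡ 2, so v_5 = 2^{−1} = 6 (mod 11).
  v = [10, 1, 8, 8, 6].
Step 2: syndromes of r = [5, 0, 10, 2, 6] (all sums mod 11).
  S_0 = Σ v_i r_i = 10·5 + 1·0 + 8·10 + 8·2 + 6·6 = 182 ≡ 6.
  S_1 = Σ v_i α_i r_i = 10·1·5 + 1·4·0 + 8·10·10 + 8·5·2 + 6·7·6 = 1182 ≡ 5.
  α_i^2 mod 11 = [1, 5, 1, 3, 5].
  S_2 = Σ v_i α_i^2 r_i = 10·1·5 + 1·5·0 + 8·1·10 + 8·3·2 + 6·5·6 = 358 ≡ 6.
  S = (6, 5, 6) ≠ 0, so r is not a codeword (an error is present).
Step 3: locate the error. For a single error e at position i, S_ℓ = v_i·e·α_i^ℓ, so α_err = S_1/S_0.
  S_0^{−1} = 6^{−1} = 2 (mod 11), so α_err = 5·2 = 10 ≡ 10 = α_3. Error position i = 3.
  Consistency check: S_2/S_1 = 6·9 = 54 ≡ 10 = α_err ✓ (single-error assumption holds).
Step 4: error magnitude e = S_0/v_3 = S_0·∏_{j≠3}(α_3 − α_j) = 6·7 = 42 ≡ 9 (mod 11).
Step 5: correct position 3: c_3 = r_3 − e = 10 − 9 ≡ 1 (mod 11). Hence c = [5, 0, 1, 2, 6].
  Check: interpolating c through the α_i gives m(x) = 3 + 2·x (degree < 2) with m(α_i) = c_i for every i, so c is indeed a codeword.


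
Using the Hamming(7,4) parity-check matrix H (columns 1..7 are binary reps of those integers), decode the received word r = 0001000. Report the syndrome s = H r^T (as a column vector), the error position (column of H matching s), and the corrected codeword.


s = (1, 0, 0)^T, error position = 4, corrected codeword c = 0000000

Compute s = H r^T mod 2 one row at a time:
  s_1 = 1 + 0 + 0 + 0 = 1 ≡ 1 (mod 2).
  s_2 = 0 + 0 + 0 + 0 = 0 ≡ 0 (mod 2).
  s_3 = 0 + 0 + 0 + 0 = 0 ≡ 0 (mod 2).
s = (1, 0, 0)^T — this equals column 4 of H (binary 100), so error is at position 4.
Correct: flip bit 4 of r = 0001000 to get c = 0000000.


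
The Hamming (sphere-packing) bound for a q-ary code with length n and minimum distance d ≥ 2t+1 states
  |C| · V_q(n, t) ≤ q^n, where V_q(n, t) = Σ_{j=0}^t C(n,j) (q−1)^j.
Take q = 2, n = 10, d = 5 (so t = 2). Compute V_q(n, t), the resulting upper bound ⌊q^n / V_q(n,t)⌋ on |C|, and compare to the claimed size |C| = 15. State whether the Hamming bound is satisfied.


V_q(n, t) = 56, q^n = 1024, Hamming bound = 18, |C| = 15 ≤ bound (satisfied).

Step 1: Compute V_q(n, t) = Σ_{j=0}^2 C(n, j) (q−1)^j.
  j = 0: C(10,0)·(1)^0 = 1·1 = 1.
  j = 1: C(10,1)·(1)^1 = 10·1 = 10.
  j = 2: C(10,2)·(1)^2 = 45·1 = 45.
  V_q(n, t) = 1 + 10 + 45 = 56.
Step 2: q^n = 2^10 = 1024.
Step 3: Hamming bound ⌊q^n / V_q(n,t)⌋ = ⌊1024/56⌋ = 18.
Step 4: Compare |C| = 15 to 18: satisfied.
The claimed |C| lies below the Hamming bound.


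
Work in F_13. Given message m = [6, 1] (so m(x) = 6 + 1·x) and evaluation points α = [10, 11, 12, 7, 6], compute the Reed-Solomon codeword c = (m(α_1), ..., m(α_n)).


c = [3, 4, 5, 0, 12]

Message polynomial: m(x) = 6 + 1·x (mod 13).
For each evaluation point α_i, compute m(α_i) mod 13:
  α_1 = 10: Horner steps 1 → 3, so m(10) = 3.
  α_2 = 11: Horner steps 1 → 4, so m(11) = 4.
  α_3 = 12: Horner steps 1 → 5, so m(12) = 5.
  α_4 = 7: Horner steps 1 → 0, so m(7) = 0.
  α_5 = 6: Horner steps 1 → 12, so m(6) = 12.
Codeword c = [3, 4, 5, 0, 12] ∈ F_13^5.


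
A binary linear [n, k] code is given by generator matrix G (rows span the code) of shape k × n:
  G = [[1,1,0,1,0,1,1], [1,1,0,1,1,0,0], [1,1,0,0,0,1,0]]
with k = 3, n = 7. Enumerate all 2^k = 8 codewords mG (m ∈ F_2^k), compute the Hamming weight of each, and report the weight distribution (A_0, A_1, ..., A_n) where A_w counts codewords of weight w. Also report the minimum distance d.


Weight distribution: A_0 = 1, A_2 = 1, A_3 = 3, A_4 = 2, A_5 = 1. Minimum distance d = 2.

Enumerate all 2^3 = 8 messages m ∈ F_2^3.
For each, compute codeword c = mG in F_2^7, then tally its weight.
  m = 000 → c = 0000000, weight = 0.
  m = 100 → c = 1101011, weight = 5.
  m = 010 → c = 1101100, weight = 4.
  m = 110 → c = 0000111, weight = 3.
  m = 001 → c = 1100010, weight = 3.
  m = 101 → c = 0001001, weight = 2.
  m = 011 → c = 0001110, weight = 3.
  m = 111 → c = 1100101, weight = 4.
Tally weights:
  weight 0: 1 codewords.
  weight 2: 1 codewords.
  weight 3: 3 codewords.
  weight 4: 2 codewords.
  weight 5: 1 codewords.
Minimum distance d = smallest w > 0 with A_w > 0 = 2.
Sanity: Σ A_w = 8 = 2^3 = 8 ✓.


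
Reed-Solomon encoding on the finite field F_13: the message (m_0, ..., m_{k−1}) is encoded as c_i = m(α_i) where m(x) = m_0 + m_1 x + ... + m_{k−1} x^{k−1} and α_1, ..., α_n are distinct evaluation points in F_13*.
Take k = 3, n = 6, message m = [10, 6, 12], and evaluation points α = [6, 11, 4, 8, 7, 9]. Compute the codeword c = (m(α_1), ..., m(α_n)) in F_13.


c = [10, 7, 5, 7, 3, 9]

Message polynomial: m(x) = 10 + 6·x + 12·x^2 (mod 13).
For each evaluation point α_i, compute m(α_i) mod 13:
  α_1 = 6: Horner steps 12 → 0 → 10, so m(6) = 10.
  α_2 = 11: Horner steps 12 → 8 → 7, so m(11) = 7.
  α_3 = 4: Horner steps 12 → 2 → 5, so m(4) = 5.
  α_4 = 8: Horner steps 12 → 11 → 7, so m(8) = 7.
  α_5 = 7: Horner steps 12 → 12 → 3, so m(7) = 3.
  α_6 = 9: Horner steps 12 → 10 → 9, so m(9) = 9.
Codeword c = [10, 7, 5, 7, 3, 9] ∈ F_13^6.


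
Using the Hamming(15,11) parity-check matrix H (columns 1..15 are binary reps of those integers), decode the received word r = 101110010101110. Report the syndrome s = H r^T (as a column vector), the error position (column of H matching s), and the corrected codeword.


s = (1, 1, 1, 0)^T, error position = 14, corrected codeword c = 101110010101100

Compute s = H r^T mod 2 one row at a time:
  s_1 = 1 + 0 + 1 + 0 + 1 + 1 + 1 + 0 = 5 ≡ 1 (mod 2).
  s_2 = 1 + 1 + 0 + 0 + 1 + 1 + 1 + 0 = 5 ≡ 1 (mod 2).
  s_3 = 0 + 1 + 0 + 0 + 1 + 0 + 1 + 0 = 3 ≡ 1 (mod 2).
  s_4 = 1 + 1 + 1 + 0 + 0 + 0 + 1 + 0 = 4 ≡ 0 (mod 2).
s = (1, 1, 1, 0)^T — this equals column 14 of H (binary 1110), so error is at position 14.
Correct: flip bit 14 of r = 101110010101110 to get c = 101110010101100.


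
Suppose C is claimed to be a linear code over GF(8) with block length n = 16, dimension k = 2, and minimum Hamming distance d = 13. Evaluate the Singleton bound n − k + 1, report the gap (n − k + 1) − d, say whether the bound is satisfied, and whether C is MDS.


Singleton RHS = n − k + 1 = 15, slack = 2, bound satisfied, not MDS.

Singleton bound: d ≤ n − k + 1.
Here n = 16, k = 2, so n − k + 1 = 15.
Given d = 13, check d ≤ 15: YES.
Slack = (n − k + 1) − d = 2.
The code is NOT MDS (slack = 2 > 0).
Description: the claimed parameters are [16, 2, 13]_8; such a code would be non-MDS.


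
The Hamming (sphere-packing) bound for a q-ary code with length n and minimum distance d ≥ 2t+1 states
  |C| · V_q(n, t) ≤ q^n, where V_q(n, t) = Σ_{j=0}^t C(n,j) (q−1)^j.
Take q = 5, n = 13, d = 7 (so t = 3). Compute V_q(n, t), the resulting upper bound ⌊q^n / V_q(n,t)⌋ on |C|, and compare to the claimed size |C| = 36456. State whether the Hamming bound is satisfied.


V_q(n, t) = 19605, q^n = 1220703125, Hamming bound = 62264, |C| = 36456 ≤ bound (satisfied).

Step 1: Compute V_q(n, t) = Σ_{j=0}^3 C(n, j) (q−1)^j.
  j = 0: C(13,0)·(4)^0 = 1·1 = 1.
  j = 1: C(13,1)·(4)^1 = 13·4 = 52.
  j = 2: C(13,2)·(4)^2 = 78·16 = 1248.
  j = 3: C(13,3)·(4)^3 = 286·64 = 18304.
  V_q(n, t) = 1 + 52 + 1248 + 18304 = 19605.
Step 2: q^n = 5^13 = 1220703125.
Step 3: Hamming bound ⌊q^n / V_q(n,t)⌋ = ⌊1220703125/19605⌋ = 62264.
Step 4: Compare |C| = 36456 to 62264: satisfied.
The claimed |C| lies below the Hamming bound.


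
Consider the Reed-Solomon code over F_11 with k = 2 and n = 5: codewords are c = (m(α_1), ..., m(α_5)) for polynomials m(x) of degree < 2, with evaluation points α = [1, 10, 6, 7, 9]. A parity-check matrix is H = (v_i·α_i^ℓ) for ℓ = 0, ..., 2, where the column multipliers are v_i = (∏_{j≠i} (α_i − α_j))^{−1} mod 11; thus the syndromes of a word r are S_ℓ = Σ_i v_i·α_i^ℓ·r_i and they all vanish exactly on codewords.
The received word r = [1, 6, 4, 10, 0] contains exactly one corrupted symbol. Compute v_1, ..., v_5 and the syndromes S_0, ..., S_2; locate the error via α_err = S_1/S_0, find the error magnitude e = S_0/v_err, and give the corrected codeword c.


S = (4, 4, 4), error at position 1, error magnitude e = 5, c = [7, 6, 4, 10, 0].

Step 1: column multipliers v_i = (∏_{j≠i}(α_i − α_j))^{−1} mod 11.
  i = 1 (α = 1): (1−10)(1−6)(1−7)(1−9) = (−9)·(−5)·(−6)·(−8) = 2160 ≡ 4, so v_1 = 4^{−1} = 3 (mod 11).
  i = 2 (α = 10): (10−1)(10−6)(10−7)(10−9) = 9·4·3·1 = 108 ≡ 9, so v_2 = 9^{−1} = 5 (mod 11).
  i = 3 (α = 6): (6−1)(6−10)(6−7)(6−9) = 5·(−4)·(−1)·(−3) = −60 ≡ 6, so v_3 = 6^{−1} = 2 (mod 11).
  i = 4 (α = 7): (7−1)(7−10)(7−6)(7−9) = 6·(−3)·1·(−2) = 36 ≡ 3, so v_4 = 3^{−1} = 4 (mod 11).
  i = 5 (α = 9): (9−1)(9−10)(9−6)(9−7) = 8·(−1)·3·2 = −48 ≡ 7, so v_5 = 7^{−1} = 8 (mod 11).
  v = [3, 5, 2, 4, 8].
Step 2: syndromes of r = [1, 6, 4, 10, 0] (all sums mod 11).
  S_0 = Σ v_i r_i = 3·1 + 5·6 + 2·4 + 4·10 + 8·0 = 81 ≡ 4.
  S_1 = Σ v_i α_i r_i = 3·1·1 + 5·10·6 + 2·6·4 + 4·7·10 + 8·9·0 = 631 ≡ 4.
  α_i^2 mod 11 = [1, 1, 3, 5, 4].
  S_2 = Σ v_i α_i^2 r_i = 3·1·1 + 5·1·6 + 2·3·4 + 4·5·10 + 8·4·0 = 257 ≡ 4.
  S = (4, 4, 4) ≠ 0, so r is not a codeword (an error is present).
Step 3: locate the error. For a single error e at position i, S_ℓ = v_i·e·α_i^ℓ, so α_err = S_1/S_0.
  S_0^{−1} = 4^{−1} = 3 (mod 11), so α_err = 4·3 = 12 ≡ 1 = α_1. Error position i = 1.
  Consistency check: S_2/S_1 = 4·3 = 12 ≡ 1 = α_err ✓ (single-error assumption holds).
Step 4: error magnitude e = S_0/v_1 = S_0·∏_{j≠1}(α_1 − α_j) = 4·4 = 16 ≡ 5 (mod 11).
Step 5: correct position 1: c_1 = r_1 − e = 1 − 5 ≡ 7 (mod 11). Hence c = [7, 6, 4, 10, 0].
  Check: interpolating c through the α_i gives m(x) = 1 + 6·x (degree < 2) with m(α_i) = c_i for every i, so c is indeed a codeword.


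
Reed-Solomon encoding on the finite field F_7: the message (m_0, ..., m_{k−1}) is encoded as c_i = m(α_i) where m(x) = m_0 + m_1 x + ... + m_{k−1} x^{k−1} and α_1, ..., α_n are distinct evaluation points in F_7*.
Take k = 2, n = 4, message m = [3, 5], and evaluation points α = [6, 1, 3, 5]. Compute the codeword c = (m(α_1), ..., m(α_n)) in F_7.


c = [5, 1, 4, 0]

Message polynomial: m(x) = 3 + 5·x (mod 7).
For each evaluation point α_i, compute m(α_i) mod 7:
  α_1 = 6: Horner steps 5 → 5, so m(6) = 5.
  α_2 = 1: Horner steps 5 → 1, so m(1) = 1.
  α_3 = 3: Horner steps 5 → 4, so m(3) = 4.
  α_4 = 5: Horner steps 5 → 0, so m(5) = 0.
Codeword c = [5, 1, 4, 0] ∈ F_7^4.


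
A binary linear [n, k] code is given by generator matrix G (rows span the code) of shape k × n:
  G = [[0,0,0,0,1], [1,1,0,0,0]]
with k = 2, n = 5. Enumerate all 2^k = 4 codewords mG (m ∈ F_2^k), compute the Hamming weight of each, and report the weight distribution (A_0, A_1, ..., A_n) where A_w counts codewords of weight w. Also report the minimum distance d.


Weight distribution: A_0 = 1, A_1 = 1, A_2 = 1, A_3 = 1. Minimum distance d = 1.

Enumerate all 2^2 = 4 messages m ∈ F_2^2.
For each, compute codeword c = mG in F_2^5, then tally its weight.
  m = 00 → c = 00000, weight = 0.
  m = 10 → c = 00001, weight = 1.
  m = 01 → c = 11000, weight = 2.
  m = 11 → c = 11001, weight = 3.
Tally weights:
  weight 0: 1 codewords.
  weight 1: 1 codewords.
  weight 2: 1 codewords.
  weight 3: 1 codewords.
Minimum distance d = smallest w > 0 with A_w > 0 = 1.
Sanity: Σ A_w = 4 = 2^2 = 4 ✓.


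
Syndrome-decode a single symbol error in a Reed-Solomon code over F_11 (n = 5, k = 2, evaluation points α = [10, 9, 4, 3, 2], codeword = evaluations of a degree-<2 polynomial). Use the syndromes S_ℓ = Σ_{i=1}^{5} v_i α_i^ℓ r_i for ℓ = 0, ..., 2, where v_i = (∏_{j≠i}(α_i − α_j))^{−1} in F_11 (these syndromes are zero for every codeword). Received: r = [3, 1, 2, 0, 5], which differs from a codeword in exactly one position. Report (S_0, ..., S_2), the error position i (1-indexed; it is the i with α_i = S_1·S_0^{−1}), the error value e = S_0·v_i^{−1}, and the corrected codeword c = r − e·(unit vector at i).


S = (9, 7, 3), error at position 5, error magnitude e = 7, c = [3, 1, 2, 0, 9].

Step 1: column multipliers v_i = (∏_{j≠i}(α_i − α_j))^{−1} mod 11.
  i = 1 (α = 10): (10−9)(10−4)(10−3)(10−2) = 1·6·7·8 = 336 ≡ 6, so v_1 = 6^{−1} = 2 (mod 11).
  i = 2 (α = 9): (9−10)(9−4)(9−3)(9−2) = (−1)·5·6·7 = −210 ≡ 10, so v_2 = 10^{−1} = 10 (mod 11).
  i = 3 (α = 4): (4−10)(4−9)(4−3)(4−2) = (−6)·(−5)·1·2 = 60 ≡ 5, so v_3 = 5^{−1} = 9 (mod 11).
  i = 4 (α = 3): (3−10)(3−9)(3−4)(3−2) = (−7)·(−6)·(−1)·1 = −42 ≡ 2, so v_4 = 2^{−1} = 6 (mod 11).
  i = 5 (α = 2): (2−10)(2−9)(2−4)(2−3) = (−8)·(−7)·(−2)·(−1) = 112 ≡ 2, so v_5 = 2^{−1} = 6 (mod 11).
  v = [2, 10, 9, 6, 6].
Step 2: syndromes of r = [3, 1, 2, 0, 5] (all sums mod 11).
  S_0 = Σ v_i r_i = 2·3 + 10·1 + 9·2 + 6·0 + 6·5 = 64 ≡ 9.
  S_1 = Σ v_i α_i r_i = 2·10·3 + 10·9·1 + 9·4·2 + 6·3·0 + 6·2·5 = 282 ≡ 7.
  α_i^2 mod 11 = [1, 4, 5, 9, 4].
  S_2 = Σ v_i α_i^2 r_i = 2·1·3 + 10·4·1 + 9·5·2 + 6·9·0 + 6·4·5 = 256 ≡ 3.
  S = (9, 7, 3) ≠ 0, so r is not a codeword (an error is present).
Step 3: locate the error. For a single error e at position i, S_ℓ = v_i·e·α_i^ℓ, so α_err = S_1/S_0.
  S_0^{−1} = 9^{−1} = 5 (mod 11), so α_err = 7·5 = 35 ≡ 2 = α_5. Error position i = 5.
  Consistency check: S_2/S_1 = 3·8 = 24 ≡ 2 = α_err ✓ (single-error assumption holds).
Step 4: error magnitude e = S_0/v_5 = S_0·∏_{j≠5}(α_5 − α_j) = 9·2 = 18 ≡ 7 (mod 11).
Step 5: correct position 5: c_5 = r_5 − e = 5 − 7 ≡ 9 (mod 11). Hence c = [3, 1, 2, 0, 9].
  Check: interpolating c through the α_i gives m(x) = 5 + 2·x (degree < 2) with m(α_i) = c_i for every i, so c is indeed a codeword.


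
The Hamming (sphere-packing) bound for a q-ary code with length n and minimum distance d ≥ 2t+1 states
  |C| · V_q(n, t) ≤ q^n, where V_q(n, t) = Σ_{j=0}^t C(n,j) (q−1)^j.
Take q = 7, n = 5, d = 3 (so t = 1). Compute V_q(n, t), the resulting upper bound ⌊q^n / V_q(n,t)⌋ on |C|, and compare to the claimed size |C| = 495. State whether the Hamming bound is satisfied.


V_q(n, t) = 31, q^n = 16807, Hamming bound = 542, |C| = 495 ≤ bound (satisfied).

Step 1: Compute V_q(n, t) = Σ_{j=0}^1 C(n, j) (q−1)^j.
  j = 0: C(5,0)·(6)^0 = 1·1 = 1.
  j = 1: C(5,1)·(6)^1 = 5·6 = 30.
  V_q(n, t) = 1 + 30 = 31.
Step 2: q^n = 7^5 = 16807.
Step 3: Hamming bound ⌊q^n / V_q(n,t)⌋ = ⌊16807/31⌋ = 542.
Step 4: Compare |C| = 495 to 542: satisfied.
The claimed |C| lies below the Hamming bound.


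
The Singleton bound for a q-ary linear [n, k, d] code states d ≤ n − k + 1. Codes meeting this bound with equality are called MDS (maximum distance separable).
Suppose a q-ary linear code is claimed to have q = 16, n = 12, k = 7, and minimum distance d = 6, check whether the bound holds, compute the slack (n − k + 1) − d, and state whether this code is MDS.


Singleton RHS = n − k + 1 = 6, slack = 0, bound satisfied, MDS.

Singleton bound: d ≤ n − k + 1.
Here n = 12, k = 7, so n − k + 1 = 6.
Given d = 6, check d ≤ 6: YES.
Slack = (n − k + 1) − d = 0.
The code is MDS (slack = 0).
Description: the claimed parameters are [12, 7, 6]_16; such a code would be MDS (meets Singleton bound).


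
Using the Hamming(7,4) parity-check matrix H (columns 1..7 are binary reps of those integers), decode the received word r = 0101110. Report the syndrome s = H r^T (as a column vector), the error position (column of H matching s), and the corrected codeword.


s = (1, 0, 1)^T, error position = 5, corrected codeword c = 0101010

Compute s = H r^T mod 2 one row at a time:
  s_1 = 1 + 1 + 1 + 0 = 3 ≡ 1 (mod 2).
  s_2 = 1 + 0 + 1 + 0 = 2 ≡ 0 (mod 2).
  s_3 = 0 + 0 + 1 + 0 = 1 ≡ 1 (mod 2).
s = (1, 0, 1)^T — this equals column 5 of H (binary 101), so error is at position 5.
Correct: flip bit 5 of r = 0101110 to get c = 0101010.


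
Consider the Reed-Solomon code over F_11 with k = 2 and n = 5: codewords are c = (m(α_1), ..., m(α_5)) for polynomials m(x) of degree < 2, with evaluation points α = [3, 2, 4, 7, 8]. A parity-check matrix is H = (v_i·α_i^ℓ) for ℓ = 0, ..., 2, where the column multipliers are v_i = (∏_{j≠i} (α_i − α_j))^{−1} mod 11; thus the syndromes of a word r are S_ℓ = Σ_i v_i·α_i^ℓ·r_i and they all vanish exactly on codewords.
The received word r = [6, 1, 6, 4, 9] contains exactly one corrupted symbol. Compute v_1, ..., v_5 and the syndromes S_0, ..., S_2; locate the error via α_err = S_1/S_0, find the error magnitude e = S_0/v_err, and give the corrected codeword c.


S = (3, 1, 4), error at position 3, error magnitude e = 6, c = [6, 1, 0, 4, 9].

Step 1: column multipliers v_i = (∏_{j≠i}(α_i − α_j))^{−1} mod 11.
  i = 1 (α = 3): (3−2)(3−4)(3−7)(3−8) = 1·(−1)·(−4)·(−5) = −20 ≡ 2, so v_1 = 2^{−1} = 6 (mod 11).
  i = 2 (α = 2): (2−3)(2−4)(2−7)(2−8) = (−1)·(−2)·(−5)·(−6) = 60 ≡ 5, so v_2 = 5^{−1} = 9 (mod 11).
  i = 3 (α = 4): (4−3)(4−2)(4−7)(4−8) = 1·2·(−3)·(−4) = 24 ≡ 2, so v_3 = 2^{−1} = 6 (mod 11).
  i = 4 (α = 7): (7−3)(7−2)(7−4)(7−8) = 4·5·3·(−1) = −60 ≡ 6, so v_4 = 6^{−1} = 2 (mod 11).
  i = 5 (α = 8): (8−3)(8−2)(8−4)(8−7) = 5·6·4·1 = 120 ≡ 10, so v_5 = 10^{−1} = 10 (mod 11).
  v = [6, 9, 6, 2, 10].
Step 2: syndromes of r = [6, 1, 6, 4, 9] (all sums mod 11).
  S_0 = Σ v_i r_i = 6·6 + 9·1 + 6·6 + 2·4 + 10·9 = 179 ≡ 3.
  S_1 = Σ v_i α_i r_i = 6·3·6 + 9·2·1 + 6·4·6 + 2·7·4 + 10·8·9 = 1046 ≡ 1.
  α_i^2 mod 11 = [9, 4, 5, 5, 9].
  S_2 = Σ v_i α_i^2 r_i = 6·9·6 + 9·4·1 + 6·5·6 + 2·5·4 + 10·9·9 = 1390 ≡ 4.
  S = (3, 1, 4) ≠ 0, so r is not a codeword (an error is present).
Step 3: locate the error. For a single error e at position i, S_ℓ = v_i·e·α_i^ℓ, so α_err = S_1/S_0.
  S_0^{−1} = 3^{−1} = 4 (mod 11), so α_err = 1·4 = 4 ≡ 4 = α_3. Error position i = 3.
  Consistency check: S_2/S_1 = 4·1 = 4 ≡ 4 = α_err ✓ (single-error assumption holds).
Step 4: error magnitude e = S_0/v_3 = S_0·∏_{j≠3}(α_3 − α_j) = 3·2 = 6 ≡ 6 (mod 11).
Step 5: correct position 3: c_3 = r_3 − e = 6 − 6 ≡ 0 (mod 11). Hence c = [6, 1, 0, 4, 9].
  Check: interpolating c through the α_i gives m(x) = 2 + 5·x (degree < 2) with m(α_i) = c_i for every i, so c is indeed a codeword.


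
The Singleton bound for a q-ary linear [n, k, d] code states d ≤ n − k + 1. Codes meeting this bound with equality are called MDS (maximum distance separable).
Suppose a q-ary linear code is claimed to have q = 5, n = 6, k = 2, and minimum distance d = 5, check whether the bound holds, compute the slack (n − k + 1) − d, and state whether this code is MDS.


Singleton RHS = n − k + 1 = 5, slack = 0, bound satisfied, MDS.

Singleton bound: d ≤ n − k + 1.
Here n = 6, k = 2, so n − k + 1 = 5.
Given d = 5, check d ≤ 5: YES.
Slack = (n − k + 1) − d = 0.
The code is MDS (slack = 0).
Description: the claimed parameters are [6, 2, 5]_5; such a code would be MDS (meets Singleton bound).
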